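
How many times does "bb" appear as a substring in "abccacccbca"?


Searching for "bb" in "abccacccbca"
Scanning each position:
  Position 0: "ab" => no
  Position 1: "bc" => no
  Position 2: "cc" => no
  Position 3: "ca" => no
  Position 4: "ac" => no
  Position 5: "cc" => no
  Position 6: "cc" => no
  Position 7: "cb" => no
  Position 8: "bc" => no
  Position 9: "ca" => no
Total occurrences: 0

0


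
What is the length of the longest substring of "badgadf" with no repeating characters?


Input: "badgadf"
Sliding window (track last position of each char):
  Position 0 ('b'): window [0,0] length 1 -- new best
  Position 1 ('a'): window [0,1] length 2 -- new best
  Position 2 ('d'): window [0,2] length 3 -- new best
  Position 3 ('g'): window [0,3] length 4 -- new best
  Position 4 ('a'): repeat (last at 1), move window start to 2
  Position 4 ('a'): window [2,4] length 3
  Position 5 ('d'): repeat (last at 2), move window start to 3
  Position 5 ('d'): window [3,5] length 3
  Position 6 ('f'): window [3,6] length 4
Longest substring with no repeats: "badg" with length 4

4


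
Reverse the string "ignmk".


Input: ignmk
Reading characters right to left:
  Position 4: 'k'
  Position 3: 'm'
  Position 2: 'n'
  Position 1: 'g'
  Position 0: 'i'
Reversed: kmngi

kmngi


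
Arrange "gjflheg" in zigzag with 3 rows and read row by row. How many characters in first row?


Zigzag "gjflheg" into 3 rows:
Placing characters:
  'g' => row 0
  'j' => row 1
  'f' => row 2
  'l' => row 1
  'h' => row 0
  'e' => row 1
  'g' => row 2
Rows:
  Row 0: "gh"
  Row 1: "jle"
  Row 2: "fg"
First row length: 2

2


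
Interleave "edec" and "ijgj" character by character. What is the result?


Interleaving "edec" and "ijgj":
  Position 0: 'e' from first, 'i' from second => "ei"
  Position 1: 'd' from first, 'j' from second => "dj"
  Position 2: 'e' from first, 'g' from second => "eg"
  Position 3: 'c' from first, 'j' from second => "cj"
Result: eidjegcj

eidjegcj


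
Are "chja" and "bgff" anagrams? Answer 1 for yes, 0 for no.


Strings: "chja", "bgff"
Sorted first:  achj
Sorted second: bffg
Differ at position 0: 'a' vs 'b' => not anagrams

0


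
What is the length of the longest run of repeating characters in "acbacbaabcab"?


Input: "acbacbaabcab"
Scanning for longest run:
  Position 1 ('c'): new char, reset run to 1
  Position 2 ('b'): new char, reset run to 1
  Position 3 ('a'): new char, reset run to 1
  Position 4 ('c'): new char, reset run to 1
  Position 5 ('b'): new char, reset run to 1
  Position 6 ('a'): new char, reset run to 1
  Position 7 ('a'): continues run of 'a', length=2
  Position 8 ('b'): new char, reset run to 1
  Position 9 ('c'): new char, reset run to 1
  Position 10 ('a'): new char, reset run to 1
  Position 11 ('b'): new char, reset run to 1
Longest run: 'a' with length 2

2


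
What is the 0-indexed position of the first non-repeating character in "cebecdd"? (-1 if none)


Input: cebecdd
Character frequencies:
  'b': 1
  'c': 2
  'd': 2
  'e': 2
Scanning left to right for freq == 1:
  Position 0 ('c'): freq=2, skip
  Position 1 ('e'): freq=2, skip
  Position 2 ('b'): unique! => answer = 2

2


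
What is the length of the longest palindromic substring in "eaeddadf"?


Input: "eaeddadf"
Checking substrings for palindromes:
  [0:3] "eae" (len 3) => palindrome
  [4:7] "dad" (len 3) => palindrome
  [3:5] "dd" (len 2) => palindrome
Longest palindromic substring: "eae" with length 3

3


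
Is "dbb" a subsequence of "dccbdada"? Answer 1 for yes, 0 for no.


Check if "dbb" is a subsequence of "dccbdada"
Greedy scan:
  Position 0 ('d'): matches sub[0] = 'd'
  Position 1 ('c'): no match needed
  Position 2 ('c'): no match needed
  Position 3 ('b'): matches sub[1] = 'b'
  Position 4 ('d'): no match needed
  Position 5 ('a'): no match needed
  Position 6 ('d'): no match needed
  Position 7 ('a'): no match needed
Only matched 2/3 characters => not a subsequence

0


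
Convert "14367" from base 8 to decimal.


Input: "14367" in base 8
Positional expansion:
  Digit '1' (value 1) x 8^4 = 4096
  Digit '4' (value 4) x 8^3 = 2048
  Digit '3' (value 3) x 8^2 = 192
  Digit '6' (value 6) x 8^1 = 48
  Digit '7' (value 7) x 8^0 = 7
Sum = 6391

6391


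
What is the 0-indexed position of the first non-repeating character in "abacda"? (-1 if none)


Input: abacda
Character frequencies:
  'a': 3
  'b': 1
  'c': 1
  'd': 1
Scanning left to right for freq == 1:
  Position 0 ('a'): freq=3, skip
  Position 1 ('b'): unique! => answer = 1

1


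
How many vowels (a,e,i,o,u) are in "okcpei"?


Input: okcpei
Checking each character:
  'o' at position 0: vowel (running total: 1)
  'k' at position 1: consonant
  'c' at position 2: consonant
  'p' at position 3: consonant
  'e' at position 4: vowel (running total: 2)
  'i' at position 5: vowel (running total: 3)
Total vowels: 3

3


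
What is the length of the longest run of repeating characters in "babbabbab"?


Input: "babbabbab"
Scanning for longest run:
  Position 1 ('a'): new char, reset run to 1
  Position 2 ('b'): new char, reset run to 1
  Position 3 ('b'): continues run of 'b', length=2
  Position 4 ('a'): new char, reset run to 1
  Position 5 ('b'): new char, reset run to 1
  Position 6 ('b'): continues run of 'b', length=2
  Position 7 ('a'): new char, reset run to 1
  Position 8 ('b'): new char, reset run to 1
Longest run: 'b' with length 2

2


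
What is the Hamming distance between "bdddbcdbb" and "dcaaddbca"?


Comparing "bdddbcdbb" and "dcaaddbca" position by position:
  Position 0: 'b' vs 'd' => differ
  Position 1: 'd' vs 'c' => differ
  Position 2: 'd' vs 'a' => differ
  Position 3: 'd' vs 'a' => differ
  Position 4: 'b' vs 'd' => differ
  Position 5: 'c' vs 'd' => differ
  Position 6: 'd' vs 'b' => differ
  Position 7: 'b' vs 'c' => differ
  Position 8: 'b' vs 'a' => differ
Total differences (Hamming distance): 9

9


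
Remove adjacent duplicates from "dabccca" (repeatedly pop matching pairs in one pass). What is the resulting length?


Input: dabccca
Stack-based adjacent duplicate removal:
  Read 'd': push. Stack: d
  Read 'a': push. Stack: da
  Read 'b': push. Stack: dab
  Read 'c': push. Stack: dabc
  Read 'c': matches stack top 'c' => pop. Stack: dab
  Read 'c': push. Stack: dabc
  Read 'a': push. Stack: dabca
Final stack: "dabca" (length 5)

5


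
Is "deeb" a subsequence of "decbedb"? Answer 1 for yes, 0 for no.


Check if "deeb" is a subsequence of "decbedb"
Greedy scan:
  Position 0 ('d'): matches sub[0] = 'd'
  Position 1 ('e'): matches sub[1] = 'e'
  Position 2 ('c'): no match needed
  Position 3 ('b'): no match needed
  Position 4 ('e'): matches sub[2] = 'e'
  Position 5 ('d'): no match needed
  Position 6 ('b'): matches sub[3] = 'b'
All 4 characters matched => is a subsequence

1


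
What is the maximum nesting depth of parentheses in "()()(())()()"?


Input: "()()(())()()"
Tracking depth:
  Position 0 '(': depth becomes 1
  Position 1 ')': depth becomes 0
  Position 2 '(': depth becomes 1
  Position 3 ')': depth becomes 0
  Position 4 '(': depth becomes 1
  Position 5 '(': depth becomes 2
  Position 6 ')': depth becomes 1
  Position 7 ')': depth becomes 0
  Position 8 '(': depth becomes 1
  Position 9 ')': depth becomes 0
  Position 10 '(': depth becomes 1
  Position 11 ')': depth becomes 0
Maximum depth reached: 2

2


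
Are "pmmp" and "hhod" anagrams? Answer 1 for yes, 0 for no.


Strings: "pmmp", "hhod"
Sorted first:  mmpp
Sorted second: dhho
Differ at position 0: 'm' vs 'd' => not anagrams

0


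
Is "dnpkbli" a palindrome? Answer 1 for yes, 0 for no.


Input: dnpkbli
Reversed: ilbkpnd
  Compare pos 0 ('d') with pos 6 ('i'): MISMATCH
  Compare pos 1 ('n') with pos 5 ('l'): MISMATCH
  Compare pos 2 ('p') with pos 4 ('b'): MISMATCH
Result: not a palindrome

0


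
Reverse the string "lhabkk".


Input: lhabkk
Reading characters right to left:
  Position 5: 'k'
  Position 4: 'k'
  Position 3: 'b'
  Position 2: 'a'
  Position 1: 'h'
  Position 0: 'l'
Reversed: kkbahl

kkbahl


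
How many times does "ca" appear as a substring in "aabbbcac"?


Searching for "ca" in "aabbbcac"
Scanning each position:
  Position 0: "aa" => no
  Position 1: "ab" => no
  Position 2: "bb" => no
  Position 3: "bb" => no
  Position 4: "bc" => no
  Position 5: "ca" => MATCH
  Position 6: "ac" => no
Total occurrences: 1

1


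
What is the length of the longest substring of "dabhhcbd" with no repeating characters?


Input: "dabhhcbd"
Sliding window (track last position of each char):
  Position 0 ('d'): window [0,0] length 1 -- new best
  Position 1 ('a'): window [0,1] length 2 -- new best
  Position 2 ('b'): window [0,2] length 3 -- new best
  Position 3 ('h'): window [0,3] length 4 -- new best
  Position 4 ('h'): repeat (last at 3), move window start to 4
  Position 4 ('h'): window [4,4] length 1
  Position 5 ('c'): window [4,5] length 2
  Position 6 ('b'): window [4,6] length 3
  Position 7 ('d'): window [4,7] length 4
Longest substring with no repeats: "dabh" with length 4

4


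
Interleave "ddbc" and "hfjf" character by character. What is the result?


Interleaving "ddbc" and "hfjf":
  Position 0: 'd' from first, 'h' from second => "dh"
  Position 1: 'd' from first, 'f' from second => "df"
  Position 2: 'b' from first, 'j' from second => "bj"
  Position 3: 'c' from first, 'f' from second => "cf"
Result: dhdfbjcf

dhdfbjcf


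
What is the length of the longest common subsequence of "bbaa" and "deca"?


LCS of "bbaa" and "deca"
DP table:
           d    e    c    a
      0    0    0    0    0
  b   0    0    0    0    0
  b   0    0    0    0    0
  a   0    0    0    0    1
  a   0    0    0    0    1
LCS length = dp[4][4] = 1

1


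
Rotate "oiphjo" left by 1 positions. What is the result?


Input: "oiphjo", rotate left by 1
First 1 characters: "o"
Remaining characters: "iphjo"
Concatenate remaining + first: "iphjo" + "o" = "iphjoo"

iphjoo


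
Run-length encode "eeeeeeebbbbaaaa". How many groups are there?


Input: eeeeeeebbbbaaaa
Scanning for consecutive runs:
  Group 1: 'e' x 7 (positions 0-6)
  Group 2: 'b' x 4 (positions 7-10)
  Group 3: 'a' x 4 (positions 11-14)
Total groups: 3

3


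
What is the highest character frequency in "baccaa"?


Input: baccaa
Character counts:
  'a': 3
  'b': 1
  'c': 2
Maximum frequency: 3

3


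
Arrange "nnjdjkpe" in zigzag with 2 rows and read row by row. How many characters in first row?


Zigzag "nnjdjkpe" into 2 rows:
Placing characters:
  'n' => row 0
  'n' => row 1
  'j' => row 0
  'd' => row 1
  'j' => row 0
  'k' => row 1
  'p' => row 0
  'e' => row 1
Rows:
  Row 0: "njjp"
  Row 1: "ndke"
First row length: 4

4


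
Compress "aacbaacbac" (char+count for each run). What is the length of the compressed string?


Input: aacbaacbac
Runs:
  'a' x 2 => "a2"
  'c' x 1 => "c1"
  'b' x 1 => "b1"
  'a' x 2 => "a2"
  'c' x 1 => "c1"
  'b' x 1 => "b1"
  'a' x 1 => "a1"
  'c' x 1 => "c1"
Compressed: "a2c1b1a2c1b1a1c1"
Compressed length: 16

16


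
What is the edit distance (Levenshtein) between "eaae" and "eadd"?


Computing edit distance: "eaae" -> "eadd"
DP table:
           e    a    d    d
      0    1    2    3    4
  e   1    0    1    2    3
  a   2    1    0    1    2
  a   3    2    1    1    2
  e   4    3    2    2    2
Edit distance = dp[4][4] = 2

2


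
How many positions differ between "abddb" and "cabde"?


Comparing "abddb" and "cabde" position by position:
  Position 0: 'a' vs 'c' => DIFFER
  Position 1: 'b' vs 'a' => DIFFER
  Position 2: 'd' vs 'b' => DIFFER
  Position 3: 'd' vs 'd' => same
  Position 4: 'b' vs 'e' => DIFFER
Positions that differ: 4

4


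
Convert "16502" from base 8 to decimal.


Input: "16502" in base 8
Positional expansion:
  Digit '1' (value 1) x 8^4 = 4096
  Digit '6' (value 6) x 8^3 = 3072
  Digit '5' (value 5) x 8^2 = 320
  Digit '0' (value 0) x 8^1 = 0
  Digit '2' (value 2) x 8^0 = 2
Sum = 7490

7490


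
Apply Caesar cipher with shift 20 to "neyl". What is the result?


Caesar cipher: shift "neyl" by 20
  'n' (pos 13) + 20 = pos 7 = 'h'
  'e' (pos 4) + 20 = pos 24 = 'y'
  'y' (pos 24) + 20 = pos 18 = 's'
  'l' (pos 11) + 20 = pos 5 = 'f'
Result: hysf

hysf


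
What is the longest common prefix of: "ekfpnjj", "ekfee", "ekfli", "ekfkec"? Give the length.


Words: ekfpnjj, ekfee, ekfli, ekfkec
  Position 0: all 'e' => match
  Position 1: all 'k' => match
  Position 2: all 'f' => match
  Position 3: ('p', 'e', 'l', 'k') => mismatch, stop
LCP = "ekf" (length 3)

3


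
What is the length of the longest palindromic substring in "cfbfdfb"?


Input: "cfbfdfb"
Checking substrings for palindromes:
  [2:7] "bfdfb" (len 5) => palindrome
  [1:4] "fbf" (len 3) => palindrome
  [3:6] "fdf" (len 3) => palindrome
Longest palindromic substring: "bfdfb" with length 5

5


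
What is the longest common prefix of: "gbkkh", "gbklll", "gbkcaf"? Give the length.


Words: gbkkh, gbklll, gbkcaf
  Position 0: all 'g' => match
  Position 1: all 'b' => match
  Position 2: all 'k' => match
  Position 3: ('k', 'l', 'c') => mismatch, stop
LCP = "gbk" (length 3)

3


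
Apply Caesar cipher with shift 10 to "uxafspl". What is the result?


Caesar cipher: shift "uxafspl" by 10
  'u' (pos 20) + 10 = pos 4 = 'e'
  'x' (pos 23) + 10 = pos 7 = 'h'
  'a' (pos 0) + 10 = pos 10 = 'k'
  'f' (pos 5) + 10 = pos 15 = 'p'
  's' (pos 18) + 10 = pos 2 = 'c'
  'p' (pos 15) + 10 = pos 25 = 'z'
  'l' (pos 11) + 10 = pos 21 = 'v'
Result: ehkpczv

ehkpczv


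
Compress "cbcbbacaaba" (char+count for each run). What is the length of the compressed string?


Input: cbcbbacaaba
Runs:
  'c' x 1 => "c1"
  'b' x 1 => "b1"
  'c' x 1 => "c1"
  'b' x 2 => "b2"
  'a' x 1 => "a1"
  'c' x 1 => "c1"
  'a' x 2 => "a2"
  'b' x 1 => "b1"
  'a' x 1 => "a1"
Compressed: "c1b1c1b2a1c1a2b1a1"
Compressed length: 18

18


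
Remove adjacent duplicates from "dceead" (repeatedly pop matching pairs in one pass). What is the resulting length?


Input: dceead
Stack-based adjacent duplicate removal:
  Read 'd': push. Stack: d
  Read 'c': push. Stack: dc
  Read 'e': push. Stack: dce
  Read 'e': matches stack top 'e' => pop. Stack: dc
  Read 'a': push. Stack: dca
  Read 'd': push. Stack: dcad
Final stack: "dcad" (length 4)

4


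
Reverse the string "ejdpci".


Input: ejdpci
Reading characters right to left:
  Position 5: 'i'
  Position 4: 'c'
  Position 3: 'p'
  Position 2: 'd'
  Position 1: 'j'
  Position 0: 'e'
Reversed: icpdje

icpdje


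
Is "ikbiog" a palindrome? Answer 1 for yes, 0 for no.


Input: ikbiog
Reversed: goibki
  Compare pos 0 ('i') with pos 5 ('g'): MISMATCH
  Compare pos 1 ('k') with pos 4 ('o'): MISMATCH
  Compare pos 2 ('b') with pos 3 ('i'): MISMATCH
Result: not a palindrome

0


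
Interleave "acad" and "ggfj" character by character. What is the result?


Interleaving "acad" and "ggfj":
  Position 0: 'a' from first, 'g' from second => "ag"
  Position 1: 'c' from first, 'g' from second => "cg"
  Position 2: 'a' from first, 'f' from second => "af"
  Position 3: 'd' from first, 'j' from second => "dj"
Result: agcgafdj

agcgafdj


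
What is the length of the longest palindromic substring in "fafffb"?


Input: "fafffb"
Checking substrings for palindromes:
  [0:3] "faf" (len 3) => palindrome
  [2:5] "fff" (len 3) => palindrome
  [2:4] "ff" (len 2) => palindrome
  [3:5] "ff" (len 2) => palindrome
Longest palindromic substring: "faf" with length 3

3


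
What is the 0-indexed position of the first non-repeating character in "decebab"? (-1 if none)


Input: decebab
Character frequencies:
  'a': 1
  'b': 2
  'c': 1
  'd': 1
  'e': 2
Scanning left to right for freq == 1:
  Position 0 ('d'): unique! => answer = 0

0


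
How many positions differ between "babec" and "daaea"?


Comparing "babec" and "daaea" position by position:
  Position 0: 'b' vs 'd' => DIFFER
  Position 1: 'a' vs 'a' => same
  Position 2: 'b' vs 'a' => DIFFER
  Position 3: 'e' vs 'e' => same
  Position 4: 'c' vs 'a' => DIFFER
Positions that differ: 3

3


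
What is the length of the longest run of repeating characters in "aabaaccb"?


Input: "aabaaccb"
Scanning for longest run:
  Position 1 ('a'): continues run of 'a', length=2
  Position 2 ('b'): new char, reset run to 1
  Position 3 ('a'): new char, reset run to 1
  Position 4 ('a'): continues run of 'a', length=2
  Position 5 ('c'): new char, reset run to 1
  Position 6 ('c'): continues run of 'c', length=2
  Position 7 ('b'): new char, reset run to 1
Longest run: 'a' with length 2

2


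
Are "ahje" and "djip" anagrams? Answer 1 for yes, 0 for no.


Strings: "ahje", "djip"
Sorted first:  aehj
Sorted second: dijp
Differ at position 0: 'a' vs 'd' => not anagrams

0


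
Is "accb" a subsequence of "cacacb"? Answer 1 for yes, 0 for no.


Check if "accb" is a subsequence of "cacacb"
Greedy scan:
  Position 0 ('c'): no match needed
  Position 1 ('a'): matches sub[0] = 'a'
  Position 2 ('c'): matches sub[1] = 'c'
  Position 3 ('a'): no match needed
  Position 4 ('c'): matches sub[2] = 'c'
  Position 5 ('b'): matches sub[3] = 'b'
All 4 characters matched => is a subsequence

1


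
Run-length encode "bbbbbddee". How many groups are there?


Input: bbbbbddee
Scanning for consecutive runs:
  Group 1: 'b' x 5 (positions 0-4)
  Group 2: 'd' x 2 (positions 5-6)
  Group 3: 'e' x 2 (positions 7-8)
Total groups: 3

3


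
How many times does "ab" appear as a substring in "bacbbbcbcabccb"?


Searching for "ab" in "bacbbbcbcabccb"
Scanning each position:
  Position 0: "ba" => no
  Position 1: "ac" => no
  Position 2: "cb" => no
  Position 3: "bb" => no
  Position 4: "bb" => no
  Position 5: "bc" => no
  Position 6: "cb" => no
  Position 7: "bc" => no
  Position 8: "ca" => no
  Position 9: "ab" => MATCH
  Position 10: "bc" => no
  Position 11: "cc" => no
  Position 12: "cb" => no
Total occurrences: 1

1


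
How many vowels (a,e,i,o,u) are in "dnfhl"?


Input: dnfhl
Checking each character:
  'd' at position 0: consonant
  'n' at position 1: consonant
  'f' at position 2: consonant
  'h' at position 3: consonant
  'l' at position 4: consonant
Total vowels: 0

0


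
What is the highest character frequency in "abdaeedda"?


Input: abdaeedda
Character counts:
  'a': 3
  'b': 1
  'd': 3
  'e': 2
Maximum frequency: 3

3


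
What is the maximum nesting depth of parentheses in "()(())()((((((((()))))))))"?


Input: "()(())()((((((((()))))))))"
Tracking depth:
  Position 0 '(': depth becomes 1
  Position 1 ')': depth becomes 0
  Position 2 '(': depth becomes 1
  Position 3 '(': depth becomes 2
  Position 4 ')': depth becomes 1
  Position 5 ')': depth becomes 0
  Position 6 '(': depth becomes 1
  Position 7 ')': depth becomes 0
  Position 8 '(': depth becomes 1
  Position 9 '(': depth becomes 2
  Position 10 '(': depth becomes 3
  Position 11 '(': depth becomes 4
  Position 12 '(': depth becomes 5
  Position 13 '(': depth becomes 6
  Position 14 '(': depth becomes 7
  Position 15 '(': depth becomes 8
  Position 16 '(': depth becomes 9
  Position 17 ')': depth becomes 8
  Position 18 ')': depth becomes 7
  Position 19 ')': depth becomes 6
  Position 20 ')': depth becomes 5
  Position 21 ')': depth becomes 4
  Position 22 ')': depth becomes 3
  Position 23 ')': depth becomes 2
  Position 24 ')': depth becomes 1
  Position 25 ')': depth becomes 0
Maximum depth reached: 9

9


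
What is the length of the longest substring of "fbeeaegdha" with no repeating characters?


Input: "fbeeaegdha"
Sliding window (track last position of each char):
  Position 0 ('f'): window [0,0] length 1 -- new best
  Position 1 ('b'): window [0,1] length 2 -- new best
  Position 2 ('e'): window [0,2] length 3 -- new best
  Position 3 ('e'): repeat (last at 2), move window start to 3
  Position 3 ('e'): window [3,3] length 1
  Position 4 ('a'): window [3,4] length 2
  Position 5 ('e'): repeat (last at 3), move window start to 4
  Position 5 ('e'): window [4,5] length 2
  Position 6 ('g'): window [4,6] length 3
  Position 7 ('d'): window [4,7] length 4 -- new best
  Position 8 ('h'): window [4,8] length 5 -- new best
  Position 9 ('a'): repeat (last at 4), move window start to 5
  Position 9 ('a'): window [5,9] length 5
Longest substring with no repeats: "aegdh" with length 5

5


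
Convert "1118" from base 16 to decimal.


Input: "1118" in base 16
Positional expansion:
  Digit '1' (value 1) x 16^3 = 4096
  Digit '1' (value 1) x 16^2 = 256
  Digit '1' (value 1) x 16^1 = 16
  Digit '8' (value 8) x 16^0 = 8
Sum = 4376

4376


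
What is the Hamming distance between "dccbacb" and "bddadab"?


Comparing "dccbacb" and "bddadab" position by position:
  Position 0: 'd' vs 'b' => differ
  Position 1: 'c' vs 'd' => differ
  Position 2: 'c' vs 'd' => differ
  Position 3: 'b' vs 'a' => differ
  Position 4: 'a' vs 'd' => differ
  Position 5: 'c' vs 'a' => differ
  Position 6: 'b' vs 'b' => same
Total differences (Hamming distance): 6

6


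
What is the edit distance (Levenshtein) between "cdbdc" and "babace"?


Computing edit distance: "cdbdc" -> "babace"
DP table:
           b    a    b    a    c    e
      0    1    2    3    4    5    6
  c   1    1    2    3    4    4    5
  d   2    2    2    3    4    5    5
  b   3    2    3    2    3    4    5
  d   4    3    3    3    3    4    5
  c   5    4    4    4    4    3    4
Edit distance = dp[5][6] = 4

4


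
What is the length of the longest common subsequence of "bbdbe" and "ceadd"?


LCS of "bbdbe" and "ceadd"
DP table:
           c    e    a    d    d
      0    0    0    0    0    0
  b   0    0    0    0    0    0
  b   0    0    0    0    0    0
  d   0    0    0    0    1    1
  b   0    0    0    0    1    1
  e   0    0    1    1    1    1
LCS length = dp[5][5] = 1

1


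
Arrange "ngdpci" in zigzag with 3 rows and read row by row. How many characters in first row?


Zigzag "ngdpci" into 3 rows:
Placing characters:
  'n' => row 0
  'g' => row 1
  'd' => row 2
  'p' => row 1
  'c' => row 0
  'i' => row 1
Rows:
  Row 0: "nc"
  Row 1: "gpi"
  Row 2: "d"
First row length: 2

2


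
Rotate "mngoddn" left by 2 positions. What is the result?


Input: "mngoddn", rotate left by 2
First 2 characters: "mn"
Remaining characters: "goddn"
Concatenate remaining + first: "goddn" + "mn" = "goddnmn"

goddnmn


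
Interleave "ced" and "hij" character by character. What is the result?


Interleaving "ced" and "hij":
  Position 0: 'c' from first, 'h' from second => "ch"
  Position 1: 'e' from first, 'i' from second => "ei"
  Position 2: 'd' from first, 'j' from second => "dj"
Result: cheidj

cheidj


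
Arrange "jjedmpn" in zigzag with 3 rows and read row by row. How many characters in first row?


Zigzag "jjedmpn" into 3 rows:
Placing characters:
  'j' => row 0
  'j' => row 1
  'e' => row 2
  'd' => row 1
  'm' => row 0
  'p' => row 1
  'n' => row 2
Rows:
  Row 0: "jm"
  Row 1: "jdp"
  Row 2: "en"
First row length: 2

2


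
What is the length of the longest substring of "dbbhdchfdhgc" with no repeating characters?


Input: "dbbhdchfdhgc"
Sliding window (track last position of each char):
  Position 0 ('d'): window [0,0] length 1 -- new best
  Position 1 ('b'): window [0,1] length 2 -- new best
  Position 2 ('b'): repeat (last at 1), move window start to 2
  Position 2 ('b'): window [2,2] length 1
  Position 3 ('h'): window [2,3] length 2
  Position 4 ('d'): window [2,4] length 3 -- new best
  Position 5 ('c'): window [2,5] length 4 -- new best
  Position 6 ('h'): repeat (last at 3), move window start to 4
  Position 6 ('h'): window [4,6] length 3
  Position 7 ('f'): window [4,7] length 4
  Position 8 ('d'): repeat (last at 4), move window start to 5
  Position 8 ('d'): window [5,8] length 4
  Position 9 ('h'): repeat (last at 6), move window start to 7
  Position 9 ('h'): window [7,9] length 3
  Position 10 ('g'): window [7,10] length 4
  Position 11 ('c'): window [7,11] length 5 -- new best
Longest substring with no repeats: "fdhgc" with length 5

5


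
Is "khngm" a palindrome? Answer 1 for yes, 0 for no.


Input: khngm
Reversed: mgnhk
  Compare pos 0 ('k') with pos 4 ('m'): MISMATCH
  Compare pos 1 ('h') with pos 3 ('g'): MISMATCH
Result: not a palindrome

0


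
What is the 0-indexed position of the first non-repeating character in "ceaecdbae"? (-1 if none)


Input: ceaecdbae
Character frequencies:
  'a': 2
  'b': 1
  'c': 2
  'd': 1
  'e': 3
Scanning left to right for freq == 1:
  Position 0 ('c'): freq=2, skip
  Position 1 ('e'): freq=3, skip
  Position 2 ('a'): freq=2, skip
  Position 3 ('e'): freq=3, skip
  Position 4 ('c'): freq=2, skip
  Position 5 ('d'): unique! => answer = 5

5


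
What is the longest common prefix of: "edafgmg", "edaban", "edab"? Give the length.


Words: edafgmg, edaban, edab
  Position 0: all 'e' => match
  Position 1: all 'd' => match
  Position 2: all 'a' => match
  Position 3: ('f', 'b', 'b') => mismatch, stop
LCP = "eda" (length 3)

3


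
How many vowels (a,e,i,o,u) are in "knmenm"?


Input: knmenm
Checking each character:
  'k' at position 0: consonant
  'n' at position 1: consonant
  'm' at position 2: consonant
  'e' at position 3: vowel (running total: 1)
  'n' at position 4: consonant
  'm' at position 5: consonant
Total vowels: 1

1


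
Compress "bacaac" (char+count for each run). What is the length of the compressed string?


Input: bacaac
Runs:
  'b' x 1 => "b1"
  'a' x 1 => "a1"
  'c' x 1 => "c1"
  'a' x 2 => "a2"
  'c' x 1 => "c1"
Compressed: "b1a1c1a2c1"
Compressed length: 10

10


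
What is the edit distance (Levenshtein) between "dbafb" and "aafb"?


Computing edit distance: "dbafb" -> "aafb"
DP table:
           a    a    f    b
      0    1    2    3    4
  d   1    1    2    3    4
  b   2    2    2    3    3
  a   3    2    2    3    4
  f   4    3    3    2    3
  b   5    4    4    3    2
Edit distance = dp[5][4] = 2

2


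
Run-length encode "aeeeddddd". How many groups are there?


Input: aeeeddddd
Scanning for consecutive runs:
  Group 1: 'a' x 1 (positions 0-0)
  Group 2: 'e' x 3 (positions 1-3)
  Group 3: 'd' x 5 (positions 4-8)
Total groups: 3

3


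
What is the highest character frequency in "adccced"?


Input: adccced
Character counts:
  'a': 1
  'c': 3
  'd': 2
  'e': 1
Maximum frequency: 3

3


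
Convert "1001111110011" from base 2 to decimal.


Input: "1001111110011" in base 2
Positional expansion:
  Digit '1' (value 1) x 2^12 = 4096
  Digit '0' (value 0) x 2^11 = 0
  Digit '0' (value 0) x 2^10 = 0
  Digit '1' (value 1) x 2^9 = 512
  Digit '1' (value 1) x 2^8 = 256
  Digit '1' (value 1) x 2^7 = 128
  Digit '1' (value 1) x 2^6 = 64
  Digit '1' (value 1) x 2^5 = 32
  Digit '1' (value 1) x 2^4 = 16
  Digit '0' (value 0) x 2^3 = 0
  Digit '0' (value 0) x 2^2 = 0
  Digit '1' (value 1) x 2^1 = 2
  Digit '1' (value 1) x 2^0 = 1
Sum = 5107

5107


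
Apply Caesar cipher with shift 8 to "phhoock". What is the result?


Caesar cipher: shift "phhoock" by 8
  'p' (pos 15) + 8 = pos 23 = 'x'
  'h' (pos 7) + 8 = pos 15 = 'p'
  'h' (pos 7) + 8 = pos 15 = 'p'
  'o' (pos 14) + 8 = pos 22 = 'w'
  'o' (pos 14) + 8 = pos 22 = 'w'
  'c' (pos 2) + 8 = pos 10 = 'k'
  'k' (pos 10) + 8 = pos 18 = 's'
Result: xppwwks

xppwwks


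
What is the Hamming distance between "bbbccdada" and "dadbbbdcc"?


Comparing "bbbccdada" and "dadbbbdcc" position by position:
  Position 0: 'b' vs 'd' => differ
  Position 1: 'b' vs 'a' => differ
  Position 2: 'b' vs 'd' => differ
  Position 3: 'c' vs 'b' => differ
  Position 4: 'c' vs 'b' => differ
  Position 5: 'd' vs 'b' => differ
  Position 6: 'a' vs 'd' => differ
  Position 7: 'd' vs 'c' => differ
  Position 8: 'a' vs 'c' => differ
Total differences (Hamming distance): 9

9


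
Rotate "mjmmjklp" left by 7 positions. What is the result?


Input: "mjmmjklp", rotate left by 7
First 7 characters: "mjmmjkl"
Remaining characters: "p"
Concatenate remaining + first: "p" + "mjmmjkl" = "pmjmmjkl"

pmjmmjkl


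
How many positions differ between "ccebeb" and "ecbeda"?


Comparing "ccebeb" and "ecbeda" position by position:
  Position 0: 'c' vs 'e' => DIFFER
  Position 1: 'c' vs 'c' => same
  Position 2: 'e' vs 'b' => DIFFER
  Position 3: 'b' vs 'e' => DIFFER
  Position 4: 'e' vs 'd' => DIFFER
  Position 5: 'b' vs 'a' => DIFFER
Positions that differ: 5

5


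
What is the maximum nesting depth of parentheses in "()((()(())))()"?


Input: "()((()(())))()"
Tracking depth:
  Position 0 '(': depth becomes 1
  Position 1 ')': depth becomes 0
  Position 2 '(': depth becomes 1
  Position 3 '(': depth becomes 2
  Position 4 '(': depth becomes 3
  Position 5 ')': depth becomes 2
  Position 6 '(': depth becomes 3
  Position 7 '(': depth becomes 4
  Position 8 ')': depth becomes 3
  Position 9 ')': depth becomes 2
  Position 10 ')': depth becomes 1
  Position 11 ')': depth becomes 0
  Position 12 '(': depth becomes 1
  Position 13 ')': depth becomes 0
Maximum depth reached: 4

4


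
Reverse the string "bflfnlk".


Input: bflfnlk
Reading characters right to left:
  Position 6: 'k'
  Position 5: 'l'
  Position 4: 'n'
  Position 3: 'f'
  Position 2: 'l'
  Position 1: 'f'
  Position 0: 'b'
Reversed: klnflfb

klnflfb


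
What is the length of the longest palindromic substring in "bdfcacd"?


Input: "bdfcacd"
Checking substrings for palindromes:
  [3:6] "cac" (len 3) => palindrome
Longest palindromic substring: "cac" with length 3

3


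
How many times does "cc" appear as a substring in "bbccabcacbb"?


Searching for "cc" in "bbccabcacbb"
Scanning each position:
  Position 0: "bb" => no
  Position 1: "bc" => no
  Position 2: "cc" => MATCH
  Position 3: "ca" => no
  Position 4: "ab" => no
  Position 5: "bc" => no
  Position 6: "ca" => no
  Position 7: "ac" => no
  Position 8: "cb" => no
  Position 9: "bb" => no
Total occurrences: 1

1


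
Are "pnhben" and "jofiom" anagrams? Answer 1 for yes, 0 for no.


Strings: "pnhben", "jofiom"
Sorted first:  behnnp
Sorted second: fijmoo
Differ at position 0: 'b' vs 'f' => not anagrams

0


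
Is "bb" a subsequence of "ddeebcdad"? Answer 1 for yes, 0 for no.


Check if "bb" is a subsequence of "ddeebcdad"
Greedy scan:
  Position 0 ('d'): no match needed
  Position 1 ('d'): no match needed
  Position 2 ('e'): no match needed
  Position 3 ('e'): no match needed
  Position 4 ('b'): matches sub[0] = 'b'
  Position 5 ('c'): no match needed
  Position 6 ('d'): no match needed
  Position 7 ('a'): no match needed
  Position 8 ('d'): no match needed
Only matched 1/2 characters => not a subsequence

0


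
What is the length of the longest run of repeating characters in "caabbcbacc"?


Input: "caabbcbacc"
Scanning for longest run:
  Position 1 ('a'): new char, reset run to 1
  Position 2 ('a'): continues run of 'a', length=2
  Position 3 ('b'): new char, reset run to 1
  Position 4 ('b'): continues run of 'b', length=2
  Position 5 ('c'): new char, reset run to 1
  Position 6 ('b'): new char, reset run to 1
  Position 7 ('a'): new char, reset run to 1
  Position 8 ('c'): new char, reset run to 1
  Position 9 ('c'): continues run of 'c', length=2
Longest run: 'a' with length 2

2


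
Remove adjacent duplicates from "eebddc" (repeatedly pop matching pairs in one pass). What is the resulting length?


Input: eebddc
Stack-based adjacent duplicate removal:
  Read 'e': push. Stack: e
  Read 'e': matches stack top 'e' => pop. Stack: (empty)
  Read 'b': push. Stack: b
  Read 'd': push. Stack: bd
  Read 'd': matches stack top 'd' => pop. Stack: b
  Read 'c': push. Stack: bc
Final stack: "bc" (length 2)

2


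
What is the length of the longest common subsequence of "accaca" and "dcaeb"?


LCS of "accaca" and "dcaeb"
DP table:
           d    c    a    e    b
      0    0    0    0    0    0
  a   0    0    0    1    1    1
  c   0    0    1    1    1    1
  c   0    0    1    1    1    1
  a   0    0    1    2    2    2
  c   0    0    1    2    2    2
  a   0    0    1    2    2    2
LCS length = dp[6][5] = 2

2


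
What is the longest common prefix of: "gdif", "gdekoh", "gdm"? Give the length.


Words: gdif, gdekoh, gdm
  Position 0: all 'g' => match
  Position 1: all 'd' => match
  Position 2: ('i', 'e', 'm') => mismatch, stop
LCP = "gd" (length 2)

2


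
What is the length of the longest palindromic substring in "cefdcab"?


Input: "cefdcab"
Checking substrings for palindromes:
  No multi-char palindromic substrings found
Longest palindromic substring: "c" with length 1

1


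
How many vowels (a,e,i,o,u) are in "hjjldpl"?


Input: hjjldpl
Checking each character:
  'h' at position 0: consonant
  'j' at position 1: consonant
  'j' at position 2: consonant
  'l' at position 3: consonant
  'd' at position 4: consonant
  'p' at position 5: consonant
  'l' at position 6: consonant
Total vowels: 0

0


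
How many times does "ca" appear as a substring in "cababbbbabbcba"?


Searching for "ca" in "cababbbbabbcba"
Scanning each position:
  Position 0: "ca" => MATCH
  Position 1: "ab" => no
  Position 2: "ba" => no
  Position 3: "ab" => no
  Position 4: "bb" => no
  Position 5: "bb" => no
  Position 6: "bb" => no
  Position 7: "ba" => no
  Position 8: "ab" => no
  Position 9: "bb" => no
  Position 10: "bc" => no
  Position 11: "cb" => no
  Position 12: "ba" => no
Total occurrences: 1

1


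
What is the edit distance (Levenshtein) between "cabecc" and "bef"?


Computing edit distance: "cabecc" -> "bef"
DP table:
           b    e    f
      0    1    2    3
  c   1    1    2    3
  a   2    2    2    3
  b   3    2    3    3
  e   4    3    2    3
  c   5    4    3    3
  c   6    5    4    4
Edit distance = dp[6][3] = 4

4


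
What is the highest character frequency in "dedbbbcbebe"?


Input: dedbbbcbebe
Character counts:
  'b': 5
  'c': 1
  'd': 2
  'e': 3
Maximum frequency: 5

5


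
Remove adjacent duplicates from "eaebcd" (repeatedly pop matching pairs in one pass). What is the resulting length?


Input: eaebcd
Stack-based adjacent duplicate removal:
  Read 'e': push. Stack: e
  Read 'a': push. Stack: ea
  Read 'e': push. Stack: eae
  Read 'b': push. Stack: eaeb
  Read 'c': push. Stack: eaebc
  Read 'd': push. Stack: eaebcd
Final stack: "eaebcd" (length 6)

6


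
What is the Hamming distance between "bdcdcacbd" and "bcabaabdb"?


Comparing "bdcdcacbd" and "bcabaabdb" position by position:
  Position 0: 'b' vs 'b' => same
  Position 1: 'd' vs 'c' => differ
  Position 2: 'c' vs 'a' => differ
  Position 3: 'd' vs 'b' => differ
  Position 4: 'c' vs 'a' => differ
  Position 5: 'a' vs 'a' => same
  Position 6: 'c' vs 'b' => differ
  Position 7: 'b' vs 'd' => differ
  Position 8: 'd' vs 'b' => differ
Total differences (Hamming distance): 7

7


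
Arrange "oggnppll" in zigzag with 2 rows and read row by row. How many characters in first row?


Zigzag "oggnppll" into 2 rows:
Placing characters:
  'o' => row 0
  'g' => row 1
  'g' => row 0
  'n' => row 1
  'p' => row 0
  'p' => row 1
  'l' => row 0
  'l' => row 1
Rows:
  Row 0: "ogpl"
  Row 1: "gnpl"
First row length: 4

4


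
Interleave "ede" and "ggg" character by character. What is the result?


Interleaving "ede" and "ggg":
  Position 0: 'e' from first, 'g' from second => "eg"
  Position 1: 'd' from first, 'g' from second => "dg"
  Position 2: 'e' from first, 'g' from second => "eg"
Result: egdgeg

egdgeg


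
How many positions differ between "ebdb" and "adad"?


Comparing "ebdb" and "adad" position by position:
  Position 0: 'e' vs 'a' => DIFFER
  Position 1: 'b' vs 'd' => DIFFER
  Position 2: 'd' vs 'a' => DIFFER
  Position 3: 'b' vs 'd' => DIFFER
Positions that differ: 4

4


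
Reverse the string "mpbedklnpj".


Input: mpbedklnpj
Reading characters right to left:
  Position 9: 'j'
  Position 8: 'p'
  Position 7: 'n'
  Position 6: 'l'
  Position 5: 'k'
  Position 4: 'd'
  Position 3: 'e'
  Position 2: 'b'
  Position 1: 'p'
  Position 0: 'm'
Reversed: jpnlkdebpm

jpnlkdebpm


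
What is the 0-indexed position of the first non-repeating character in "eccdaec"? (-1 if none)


Input: eccdaec
Character frequencies:
  'a': 1
  'c': 3
  'd': 1
  'e': 2
Scanning left to right for freq == 1:
  Position 0 ('e'): freq=2, skip
  Position 1 ('c'): freq=3, skip
  Position 2 ('c'): freq=3, skip
  Position 3 ('d'): unique! => answer = 3

3


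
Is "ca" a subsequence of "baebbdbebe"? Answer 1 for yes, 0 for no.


Check if "ca" is a subsequence of "baebbdbebe"
Greedy scan:
  Position 0 ('b'): no match needed
  Position 1 ('a'): no match needed
  Position 2 ('e'): no match needed
  Position 3 ('b'): no match needed
  Position 4 ('b'): no match needed
  Position 5 ('d'): no match needed
  Position 6 ('b'): no match needed
  Position 7 ('e'): no match needed
  Position 8 ('b'): no match needed
  Position 9 ('e'): no match needed
Only matched 0/2 characters => not a subsequence

0


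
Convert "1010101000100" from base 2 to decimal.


Input: "1010101000100" in base 2
Positional expansion:
  Digit '1' (value 1) x 2^12 = 4096
  Digit '0' (value 0) x 2^11 = 0
  Digit '1' (value 1) x 2^10 = 1024
  Digit '0' (value 0) x 2^9 = 0
  Digit '1' (value 1) x 2^8 = 256
  Digit '0' (value 0) x 2^7 = 0
  Digit '1' (value 1) x 2^6 = 64
  Digit '0' (value 0) x 2^5 = 0
  Digit '0' (value 0) x 2^4 = 0
  Digit '0' (value 0) x 2^3 = 0
  Digit '1' (value 1) x 2^2 = 4
  Digit '0' (value 0) x 2^1 = 0
  Digit '0' (value 0) x 2^0 = 0
Sum = 5444

5444


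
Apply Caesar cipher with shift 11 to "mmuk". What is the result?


Caesar cipher: shift "mmuk" by 11
  'm' (pos 12) + 11 = pos 23 = 'x'
  'm' (pos 12) + 11 = pos 23 = 'x'
  'u' (pos 20) + 11 = pos 5 = 'f'
  'k' (pos 10) + 11 = pos 21 = 'v'
Result: xxfv

xxfv


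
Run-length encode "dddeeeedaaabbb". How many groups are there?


Input: dddeeeedaaabbb
Scanning for consecutive runs:
  Group 1: 'd' x 3 (positions 0-2)
  Group 2: 'e' x 4 (positions 3-6)
  Group 3: 'd' x 1 (positions 7-7)
  Group 4: 'a' x 3 (positions 8-10)
  Group 5: 'b' x 3 (positions 11-13)
Total groups: 5

5


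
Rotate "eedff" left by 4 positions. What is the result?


Input: "eedff", rotate left by 4
First 4 characters: "eedf"
Remaining characters: "f"
Concatenate remaining + first: "f" + "eedf" = "feedf"

feedf


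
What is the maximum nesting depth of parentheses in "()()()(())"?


Input: "()()()(())"
Tracking depth:
  Position 0 '(': depth becomes 1
  Position 1 ')': depth becomes 0
  Position 2 '(': depth becomes 1
  Position 3 ')': depth becomes 0
  Position 4 '(': depth becomes 1
  Position 5 ')': depth becomes 0
  Position 6 '(': depth becomes 1
  Position 7 '(': depth becomes 2
  Position 8 ')': depth becomes 1
  Position 9 ')': depth becomes 0
Maximum depth reached: 2

2


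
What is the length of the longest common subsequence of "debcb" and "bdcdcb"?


LCS of "debcb" and "bdcdcb"
DP table:
           b    d    c    d    c    b
      0    0    0    0    0    0    0
  d   0    0    1    1    1    1    1
  e   0    0    1    1    1    1    1
  b   0    1    1    1    1    1    2
  c   0    1    1    2    2    2    2
  b   0    1    1    2    2    2    3
LCS length = dp[5][6] = 3

3


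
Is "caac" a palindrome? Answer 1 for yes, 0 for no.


Input: caac
Reversed: caac
  Compare pos 0 ('c') with pos 3 ('c'): match
  Compare pos 1 ('a') with pos 2 ('a'): match
Result: palindrome

1


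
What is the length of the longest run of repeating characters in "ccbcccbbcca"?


Input: "ccbcccbbcca"
Scanning for longest run:
  Position 1 ('c'): continues run of 'c', length=2
  Position 2 ('b'): new char, reset run to 1
  Position 3 ('c'): new char, reset run to 1
  Position 4 ('c'): continues run of 'c', length=2
  Position 5 ('c'): continues run of 'c', length=3
  Position 6 ('b'): new char, reset run to 1
  Position 7 ('b'): continues run of 'b', length=2
  Position 8 ('c'): new char, reset run to 1
  Position 9 ('c'): continues run of 'c', length=2
  Position 10 ('a'): new char, reset run to 1
Longest run: 'c' with length 3

3


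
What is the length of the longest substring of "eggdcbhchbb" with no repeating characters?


Input: "eggdcbhchbb"
Sliding window (track last position of each char):
  Position 0 ('e'): window [0,0] length 1 -- new best
  Position 1 ('g'): window [0,1] length 2 -- new best
  Position 2 ('g'): repeat (last at 1), move window start to 2
  Position 2 ('g'): window [2,2] length 1
  Position 3 ('d'): window [2,3] length 2
  Position 4 ('c'): window [2,4] length 3 -- new best
  Position 5 ('b'): window [2,5] length 4 -- new best
  Position 6 ('h'): window [2,6] length 5 -- new best
  Position 7 ('c'): repeat (last at 4), move window start to 5
  Position 7 ('c'): window [5,7] length 3
  Position 8 ('h'): repeat (last at 6), move window start to 7
  Position 8 ('h'): window [7,8] length 2
  Position 9 ('b'): window [7,9] length 3
  Position 10 ('b'): repeat (last at 9), move window start to 10
  Position 10 ('b'): window [10,10] length 1
Longest substring with no repeats: "gdcbh" with length 5

5
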